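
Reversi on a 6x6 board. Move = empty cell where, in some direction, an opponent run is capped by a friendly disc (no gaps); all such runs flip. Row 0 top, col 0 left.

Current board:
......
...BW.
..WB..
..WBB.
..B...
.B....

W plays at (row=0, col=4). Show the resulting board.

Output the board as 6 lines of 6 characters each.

Answer: ....W.
...WW.
..WB..
..WBB.
..B...
.B....

Derivation:
Place W at (0,4); scan 8 dirs for brackets.
Dir NW: edge -> no flip
Dir N: edge -> no flip
Dir NE: edge -> no flip
Dir W: first cell '.' (not opp) -> no flip
Dir E: first cell '.' (not opp) -> no flip
Dir SW: opp run (1,3) capped by W -> flip
Dir S: first cell 'W' (not opp) -> no flip
Dir SE: first cell '.' (not opp) -> no flip
All flips: (1,3)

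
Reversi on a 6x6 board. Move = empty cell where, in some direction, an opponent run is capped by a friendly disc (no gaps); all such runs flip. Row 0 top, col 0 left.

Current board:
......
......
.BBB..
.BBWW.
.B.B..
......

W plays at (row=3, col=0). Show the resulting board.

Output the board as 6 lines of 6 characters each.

Answer: ......
......
.BBB..
WWWWW.
.B.B..
......

Derivation:
Place W at (3,0); scan 8 dirs for brackets.
Dir NW: edge -> no flip
Dir N: first cell '.' (not opp) -> no flip
Dir NE: opp run (2,1), next='.' -> no flip
Dir W: edge -> no flip
Dir E: opp run (3,1) (3,2) capped by W -> flip
Dir SW: edge -> no flip
Dir S: first cell '.' (not opp) -> no flip
Dir SE: opp run (4,1), next='.' -> no flip
All flips: (3,1) (3,2)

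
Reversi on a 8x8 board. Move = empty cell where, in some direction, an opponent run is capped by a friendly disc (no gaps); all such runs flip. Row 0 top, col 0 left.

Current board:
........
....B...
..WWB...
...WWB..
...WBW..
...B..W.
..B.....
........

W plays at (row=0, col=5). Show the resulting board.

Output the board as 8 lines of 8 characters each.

Place W at (0,5); scan 8 dirs for brackets.
Dir NW: edge -> no flip
Dir N: edge -> no flip
Dir NE: edge -> no flip
Dir W: first cell '.' (not opp) -> no flip
Dir E: first cell '.' (not opp) -> no flip
Dir SW: opp run (1,4) capped by W -> flip
Dir S: first cell '.' (not opp) -> no flip
Dir SE: first cell '.' (not opp) -> no flip
All flips: (1,4)

Answer: .....W..
....W...
..WWB...
...WWB..
...WBW..
...B..W.
..B.....
........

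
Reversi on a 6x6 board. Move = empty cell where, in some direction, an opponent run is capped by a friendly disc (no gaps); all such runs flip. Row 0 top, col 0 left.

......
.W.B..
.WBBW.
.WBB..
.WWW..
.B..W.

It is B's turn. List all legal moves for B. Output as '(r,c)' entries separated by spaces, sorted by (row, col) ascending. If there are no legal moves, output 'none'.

(0,0): flips 1 -> legal
(0,1): flips 4 -> legal
(0,2): no bracket -> illegal
(1,0): flips 1 -> legal
(1,2): no bracket -> illegal
(1,4): no bracket -> illegal
(1,5): flips 1 -> legal
(2,0): flips 1 -> legal
(2,5): flips 1 -> legal
(3,0): flips 1 -> legal
(3,4): no bracket -> illegal
(3,5): flips 1 -> legal
(4,0): flips 1 -> legal
(4,4): no bracket -> illegal
(4,5): no bracket -> illegal
(5,0): flips 1 -> legal
(5,2): flips 1 -> legal
(5,3): flips 1 -> legal
(5,5): no bracket -> illegal

Answer: (0,0) (0,1) (1,0) (1,5) (2,0) (2,5) (3,0) (3,5) (4,0) (5,0) (5,2) (5,3)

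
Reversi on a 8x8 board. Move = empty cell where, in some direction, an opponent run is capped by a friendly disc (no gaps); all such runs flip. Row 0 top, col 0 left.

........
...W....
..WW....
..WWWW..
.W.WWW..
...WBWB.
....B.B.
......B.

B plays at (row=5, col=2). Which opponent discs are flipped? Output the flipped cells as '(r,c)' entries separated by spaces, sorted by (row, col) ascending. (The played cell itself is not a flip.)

Answer: (5,3)

Derivation:
Dir NW: opp run (4,1), next='.' -> no flip
Dir N: first cell '.' (not opp) -> no flip
Dir NE: opp run (4,3) (3,4), next='.' -> no flip
Dir W: first cell '.' (not opp) -> no flip
Dir E: opp run (5,3) capped by B -> flip
Dir SW: first cell '.' (not opp) -> no flip
Dir S: first cell '.' (not opp) -> no flip
Dir SE: first cell '.' (not opp) -> no flip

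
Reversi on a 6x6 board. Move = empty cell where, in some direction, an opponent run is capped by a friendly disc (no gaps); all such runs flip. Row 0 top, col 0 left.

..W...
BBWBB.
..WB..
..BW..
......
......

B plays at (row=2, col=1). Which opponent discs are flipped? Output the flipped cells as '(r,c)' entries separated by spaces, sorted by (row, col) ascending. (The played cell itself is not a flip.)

Answer: (2,2)

Derivation:
Dir NW: first cell 'B' (not opp) -> no flip
Dir N: first cell 'B' (not opp) -> no flip
Dir NE: opp run (1,2), next='.' -> no flip
Dir W: first cell '.' (not opp) -> no flip
Dir E: opp run (2,2) capped by B -> flip
Dir SW: first cell '.' (not opp) -> no flip
Dir S: first cell '.' (not opp) -> no flip
Dir SE: first cell 'B' (not opp) -> no flip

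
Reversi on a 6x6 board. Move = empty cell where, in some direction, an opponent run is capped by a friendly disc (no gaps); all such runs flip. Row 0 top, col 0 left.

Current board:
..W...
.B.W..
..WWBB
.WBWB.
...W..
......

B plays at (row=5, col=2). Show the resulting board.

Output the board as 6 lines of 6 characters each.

Place B at (5,2); scan 8 dirs for brackets.
Dir NW: first cell '.' (not opp) -> no flip
Dir N: first cell '.' (not opp) -> no flip
Dir NE: opp run (4,3) capped by B -> flip
Dir W: first cell '.' (not opp) -> no flip
Dir E: first cell '.' (not opp) -> no flip
Dir SW: edge -> no flip
Dir S: edge -> no flip
Dir SE: edge -> no flip
All flips: (4,3)

Answer: ..W...
.B.W..
..WWBB
.WBWB.
...B..
..B...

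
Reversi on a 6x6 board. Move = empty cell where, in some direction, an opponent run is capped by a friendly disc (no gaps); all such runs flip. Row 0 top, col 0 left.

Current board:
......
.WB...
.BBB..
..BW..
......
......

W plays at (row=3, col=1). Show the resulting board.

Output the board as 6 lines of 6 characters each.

Answer: ......
.WB...
.WBB..
.WWW..
......
......

Derivation:
Place W at (3,1); scan 8 dirs for brackets.
Dir NW: first cell '.' (not opp) -> no flip
Dir N: opp run (2,1) capped by W -> flip
Dir NE: opp run (2,2), next='.' -> no flip
Dir W: first cell '.' (not opp) -> no flip
Dir E: opp run (3,2) capped by W -> flip
Dir SW: first cell '.' (not opp) -> no flip
Dir S: first cell '.' (not opp) -> no flip
Dir SE: first cell '.' (not opp) -> no flip
All flips: (2,1) (3,2)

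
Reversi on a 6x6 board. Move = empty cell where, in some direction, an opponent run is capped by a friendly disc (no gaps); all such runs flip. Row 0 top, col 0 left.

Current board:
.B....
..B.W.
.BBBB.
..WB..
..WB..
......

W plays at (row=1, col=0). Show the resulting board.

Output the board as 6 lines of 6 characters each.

Answer: .B....
W.B.W.
.WBBB.
..WB..
..WB..
......

Derivation:
Place W at (1,0); scan 8 dirs for brackets.
Dir NW: edge -> no flip
Dir N: first cell '.' (not opp) -> no flip
Dir NE: opp run (0,1), next=edge -> no flip
Dir W: edge -> no flip
Dir E: first cell '.' (not opp) -> no flip
Dir SW: edge -> no flip
Dir S: first cell '.' (not opp) -> no flip
Dir SE: opp run (2,1) capped by W -> flip
All flips: (2,1)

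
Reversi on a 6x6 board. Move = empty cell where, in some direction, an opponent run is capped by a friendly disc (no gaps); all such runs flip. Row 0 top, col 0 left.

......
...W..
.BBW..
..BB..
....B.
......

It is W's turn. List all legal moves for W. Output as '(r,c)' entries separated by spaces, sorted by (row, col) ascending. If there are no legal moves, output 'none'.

Answer: (2,0) (3,1) (4,1) (4,3)

Derivation:
(1,0): no bracket -> illegal
(1,1): no bracket -> illegal
(1,2): no bracket -> illegal
(2,0): flips 2 -> legal
(2,4): no bracket -> illegal
(3,0): no bracket -> illegal
(3,1): flips 1 -> legal
(3,4): no bracket -> illegal
(3,5): no bracket -> illegal
(4,1): flips 1 -> legal
(4,2): no bracket -> illegal
(4,3): flips 1 -> legal
(4,5): no bracket -> illegal
(5,3): no bracket -> illegal
(5,4): no bracket -> illegal
(5,5): no bracket -> illegal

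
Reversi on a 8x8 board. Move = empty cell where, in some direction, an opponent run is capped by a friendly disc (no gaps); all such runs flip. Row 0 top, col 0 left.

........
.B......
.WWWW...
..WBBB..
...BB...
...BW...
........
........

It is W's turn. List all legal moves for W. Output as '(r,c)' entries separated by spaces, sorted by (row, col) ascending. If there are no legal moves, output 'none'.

Answer: (0,0) (0,1) (3,6) (4,2) (4,5) (4,6) (5,2) (5,5) (6,3)

Derivation:
(0,0): flips 1 -> legal
(0,1): flips 1 -> legal
(0,2): no bracket -> illegal
(1,0): no bracket -> illegal
(1,2): no bracket -> illegal
(2,0): no bracket -> illegal
(2,5): no bracket -> illegal
(2,6): no bracket -> illegal
(3,6): flips 3 -> legal
(4,2): flips 1 -> legal
(4,5): flips 1 -> legal
(4,6): flips 1 -> legal
(5,2): flips 1 -> legal
(5,5): flips 2 -> legal
(6,2): no bracket -> illegal
(6,3): flips 3 -> legal
(6,4): no bracket -> illegal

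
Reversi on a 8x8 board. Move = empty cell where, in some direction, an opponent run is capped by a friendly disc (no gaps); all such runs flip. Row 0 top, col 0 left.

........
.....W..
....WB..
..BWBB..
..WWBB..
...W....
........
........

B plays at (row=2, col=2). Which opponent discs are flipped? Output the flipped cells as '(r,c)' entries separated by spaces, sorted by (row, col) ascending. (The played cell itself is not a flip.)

Answer: (3,3)

Derivation:
Dir NW: first cell '.' (not opp) -> no flip
Dir N: first cell '.' (not opp) -> no flip
Dir NE: first cell '.' (not opp) -> no flip
Dir W: first cell '.' (not opp) -> no flip
Dir E: first cell '.' (not opp) -> no flip
Dir SW: first cell '.' (not opp) -> no flip
Dir S: first cell 'B' (not opp) -> no flip
Dir SE: opp run (3,3) capped by B -> flip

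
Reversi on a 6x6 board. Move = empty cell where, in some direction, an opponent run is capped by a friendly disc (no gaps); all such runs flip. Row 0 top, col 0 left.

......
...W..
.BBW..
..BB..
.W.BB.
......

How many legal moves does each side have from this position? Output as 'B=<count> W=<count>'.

Answer: B=5 W=3

Derivation:
-- B to move --
(0,2): no bracket -> illegal
(0,3): flips 2 -> legal
(0,4): flips 1 -> legal
(1,2): no bracket -> illegal
(1,4): flips 1 -> legal
(2,4): flips 1 -> legal
(3,0): no bracket -> illegal
(3,1): no bracket -> illegal
(3,4): no bracket -> illegal
(4,0): no bracket -> illegal
(4,2): no bracket -> illegal
(5,0): flips 1 -> legal
(5,1): no bracket -> illegal
(5,2): no bracket -> illegal
B mobility = 5
-- W to move --
(1,0): no bracket -> illegal
(1,1): no bracket -> illegal
(1,2): no bracket -> illegal
(2,0): flips 2 -> legal
(2,4): no bracket -> illegal
(3,0): no bracket -> illegal
(3,1): flips 1 -> legal
(3,4): no bracket -> illegal
(3,5): no bracket -> illegal
(4,2): no bracket -> illegal
(4,5): no bracket -> illegal
(5,2): no bracket -> illegal
(5,3): flips 2 -> legal
(5,4): no bracket -> illegal
(5,5): no bracket -> illegal
W mobility = 3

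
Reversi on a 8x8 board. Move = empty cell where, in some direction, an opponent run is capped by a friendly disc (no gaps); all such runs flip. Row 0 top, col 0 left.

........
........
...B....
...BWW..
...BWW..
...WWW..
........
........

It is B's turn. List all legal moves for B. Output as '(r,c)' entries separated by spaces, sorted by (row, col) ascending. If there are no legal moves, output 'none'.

(2,4): no bracket -> illegal
(2,5): flips 1 -> legal
(2,6): no bracket -> illegal
(3,6): flips 2 -> legal
(4,2): no bracket -> illegal
(4,6): flips 2 -> legal
(5,2): no bracket -> illegal
(5,6): flips 2 -> legal
(6,2): no bracket -> illegal
(6,3): flips 1 -> legal
(6,4): no bracket -> illegal
(6,5): flips 1 -> legal
(6,6): flips 2 -> legal

Answer: (2,5) (3,6) (4,6) (5,6) (6,3) (6,5) (6,6)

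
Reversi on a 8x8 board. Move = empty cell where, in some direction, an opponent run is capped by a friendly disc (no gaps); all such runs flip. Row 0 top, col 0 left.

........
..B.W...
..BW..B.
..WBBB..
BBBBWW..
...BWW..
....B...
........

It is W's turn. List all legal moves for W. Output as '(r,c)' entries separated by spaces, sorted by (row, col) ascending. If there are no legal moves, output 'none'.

Answer: (0,1) (0,2) (1,1) (1,7) (2,1) (2,4) (2,5) (3,6) (5,0) (5,2) (6,2) (6,3) (7,3) (7,4)

Derivation:
(0,1): flips 1 -> legal
(0,2): flips 2 -> legal
(0,3): no bracket -> illegal
(1,1): flips 2 -> legal
(1,3): no bracket -> illegal
(1,5): no bracket -> illegal
(1,6): no bracket -> illegal
(1,7): flips 2 -> legal
(2,1): flips 1 -> legal
(2,4): flips 1 -> legal
(2,5): flips 1 -> legal
(2,7): no bracket -> illegal
(3,0): no bracket -> illegal
(3,1): no bracket -> illegal
(3,6): flips 3 -> legal
(3,7): no bracket -> illegal
(4,6): no bracket -> illegal
(5,0): flips 1 -> legal
(5,1): no bracket -> illegal
(5,2): flips 2 -> legal
(6,2): flips 1 -> legal
(6,3): flips 3 -> legal
(6,5): no bracket -> illegal
(7,3): flips 1 -> legal
(7,4): flips 1 -> legal
(7,5): no bracket -> illegal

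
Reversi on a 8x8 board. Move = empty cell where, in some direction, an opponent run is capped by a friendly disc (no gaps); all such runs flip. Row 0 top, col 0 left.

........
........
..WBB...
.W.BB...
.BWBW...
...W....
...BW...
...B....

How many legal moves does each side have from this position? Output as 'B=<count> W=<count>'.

-- B to move --
(1,1): flips 1 -> legal
(1,2): no bracket -> illegal
(1,3): no bracket -> illegal
(2,0): no bracket -> illegal
(2,1): flips 2 -> legal
(3,0): no bracket -> illegal
(3,2): no bracket -> illegal
(3,5): no bracket -> illegal
(4,0): no bracket -> illegal
(4,5): flips 1 -> legal
(5,1): flips 1 -> legal
(5,2): no bracket -> illegal
(5,4): flips 1 -> legal
(5,5): flips 2 -> legal
(6,2): no bracket -> illegal
(6,5): flips 1 -> legal
(7,4): no bracket -> illegal
(7,5): no bracket -> illegal
B mobility = 7
-- W to move --
(1,2): no bracket -> illegal
(1,3): flips 3 -> legal
(1,4): flips 2 -> legal
(1,5): flips 2 -> legal
(2,5): flips 2 -> legal
(3,0): no bracket -> illegal
(3,2): no bracket -> illegal
(3,5): no bracket -> illegal
(4,0): flips 1 -> legal
(4,5): no bracket -> illegal
(5,0): no bracket -> illegal
(5,1): flips 1 -> legal
(5,2): no bracket -> illegal
(5,4): no bracket -> illegal
(6,2): flips 1 -> legal
(7,2): no bracket -> illegal
(7,4): no bracket -> illegal
W mobility = 7

Answer: B=7 W=7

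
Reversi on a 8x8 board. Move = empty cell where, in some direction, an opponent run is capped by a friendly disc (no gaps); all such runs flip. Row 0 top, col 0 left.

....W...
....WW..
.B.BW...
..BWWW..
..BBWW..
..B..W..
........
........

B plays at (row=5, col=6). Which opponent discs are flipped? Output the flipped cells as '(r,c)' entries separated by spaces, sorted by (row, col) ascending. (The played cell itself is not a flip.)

Answer: (3,4) (4,5)

Derivation:
Dir NW: opp run (4,5) (3,4) capped by B -> flip
Dir N: first cell '.' (not opp) -> no flip
Dir NE: first cell '.' (not opp) -> no flip
Dir W: opp run (5,5), next='.' -> no flip
Dir E: first cell '.' (not opp) -> no flip
Dir SW: first cell '.' (not opp) -> no flip
Dir S: first cell '.' (not opp) -> no flip
Dir SE: first cell '.' (not opp) -> no flip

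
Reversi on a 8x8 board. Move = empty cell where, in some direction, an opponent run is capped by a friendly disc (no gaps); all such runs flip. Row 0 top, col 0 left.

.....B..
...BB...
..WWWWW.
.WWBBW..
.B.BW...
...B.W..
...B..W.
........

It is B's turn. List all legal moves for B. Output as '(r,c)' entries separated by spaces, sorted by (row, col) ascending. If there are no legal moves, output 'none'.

(1,1): flips 1 -> legal
(1,2): flips 1 -> legal
(1,5): flips 1 -> legal
(1,6): flips 1 -> legal
(1,7): flips 3 -> legal
(2,0): no bracket -> illegal
(2,1): flips 2 -> legal
(2,7): no bracket -> illegal
(3,0): flips 2 -> legal
(3,6): flips 2 -> legal
(3,7): no bracket -> illegal
(4,0): flips 2 -> legal
(4,2): no bracket -> illegal
(4,5): flips 1 -> legal
(4,6): flips 2 -> legal
(5,4): flips 1 -> legal
(5,6): no bracket -> illegal
(5,7): no bracket -> illegal
(6,4): no bracket -> illegal
(6,5): no bracket -> illegal
(6,7): no bracket -> illegal
(7,5): no bracket -> illegal
(7,6): no bracket -> illegal
(7,7): flips 3 -> legal

Answer: (1,1) (1,2) (1,5) (1,6) (1,7) (2,1) (3,0) (3,6) (4,0) (4,5) (4,6) (5,4) (7,7)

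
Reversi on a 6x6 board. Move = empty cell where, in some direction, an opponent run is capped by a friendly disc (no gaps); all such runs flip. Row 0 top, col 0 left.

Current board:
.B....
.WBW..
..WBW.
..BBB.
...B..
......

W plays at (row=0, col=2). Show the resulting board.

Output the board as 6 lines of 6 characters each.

Place W at (0,2); scan 8 dirs for brackets.
Dir NW: edge -> no flip
Dir N: edge -> no flip
Dir NE: edge -> no flip
Dir W: opp run (0,1), next='.' -> no flip
Dir E: first cell '.' (not opp) -> no flip
Dir SW: first cell 'W' (not opp) -> no flip
Dir S: opp run (1,2) capped by W -> flip
Dir SE: first cell 'W' (not opp) -> no flip
All flips: (1,2)

Answer: .BW...
.WWW..
..WBW.
..BBB.
...B..
......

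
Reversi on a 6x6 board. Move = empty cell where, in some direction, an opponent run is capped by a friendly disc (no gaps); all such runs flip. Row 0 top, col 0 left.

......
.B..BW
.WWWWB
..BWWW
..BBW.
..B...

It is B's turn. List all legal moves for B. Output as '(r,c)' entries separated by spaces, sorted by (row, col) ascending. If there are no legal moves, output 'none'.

Answer: (0,5) (1,0) (1,2) (1,3) (2,0) (3,1) (4,5) (5,4) (5,5)

Derivation:
(0,4): no bracket -> illegal
(0,5): flips 1 -> legal
(1,0): flips 1 -> legal
(1,2): flips 1 -> legal
(1,3): flips 2 -> legal
(2,0): flips 4 -> legal
(3,0): no bracket -> illegal
(3,1): flips 1 -> legal
(4,5): flips 2 -> legal
(5,3): no bracket -> illegal
(5,4): flips 3 -> legal
(5,5): flips 3 -> legal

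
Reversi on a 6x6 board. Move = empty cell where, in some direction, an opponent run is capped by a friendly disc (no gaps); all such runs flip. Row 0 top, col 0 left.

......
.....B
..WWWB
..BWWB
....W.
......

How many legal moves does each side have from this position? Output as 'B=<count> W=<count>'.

-- B to move --
(1,1): no bracket -> illegal
(1,2): flips 1 -> legal
(1,3): flips 1 -> legal
(1,4): flips 1 -> legal
(2,1): flips 3 -> legal
(3,1): no bracket -> illegal
(4,2): flips 2 -> legal
(4,3): flips 1 -> legal
(4,5): no bracket -> illegal
(5,3): flips 1 -> legal
(5,4): no bracket -> illegal
(5,5): no bracket -> illegal
B mobility = 7
-- W to move --
(0,4): no bracket -> illegal
(0,5): no bracket -> illegal
(1,4): no bracket -> illegal
(2,1): no bracket -> illegal
(3,1): flips 1 -> legal
(4,1): flips 1 -> legal
(4,2): flips 1 -> legal
(4,3): no bracket -> illegal
(4,5): no bracket -> illegal
W mobility = 3

Answer: B=7 W=3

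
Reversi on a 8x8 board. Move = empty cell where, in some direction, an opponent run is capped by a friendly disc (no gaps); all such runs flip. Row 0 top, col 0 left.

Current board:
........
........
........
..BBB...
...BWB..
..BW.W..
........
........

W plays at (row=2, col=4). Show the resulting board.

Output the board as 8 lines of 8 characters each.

Answer: ........
........
....W...
..BBW...
...BWB..
..BW.W..
........
........

Derivation:
Place W at (2,4); scan 8 dirs for brackets.
Dir NW: first cell '.' (not opp) -> no flip
Dir N: first cell '.' (not opp) -> no flip
Dir NE: first cell '.' (not opp) -> no flip
Dir W: first cell '.' (not opp) -> no flip
Dir E: first cell '.' (not opp) -> no flip
Dir SW: opp run (3,3), next='.' -> no flip
Dir S: opp run (3,4) capped by W -> flip
Dir SE: first cell '.' (not opp) -> no flip
All flips: (3,4)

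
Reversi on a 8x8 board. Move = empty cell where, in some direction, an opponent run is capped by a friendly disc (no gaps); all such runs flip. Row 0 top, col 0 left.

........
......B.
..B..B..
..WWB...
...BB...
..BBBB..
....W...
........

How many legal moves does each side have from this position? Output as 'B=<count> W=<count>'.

-- B to move --
(2,1): flips 1 -> legal
(2,3): flips 1 -> legal
(2,4): no bracket -> illegal
(3,1): flips 2 -> legal
(4,1): no bracket -> illegal
(4,2): flips 1 -> legal
(6,3): no bracket -> illegal
(6,5): no bracket -> illegal
(7,3): flips 1 -> legal
(7,4): flips 1 -> legal
(7,5): flips 1 -> legal
B mobility = 7
-- W to move --
(0,5): no bracket -> illegal
(0,6): no bracket -> illegal
(0,7): no bracket -> illegal
(1,1): flips 1 -> legal
(1,2): flips 1 -> legal
(1,3): no bracket -> illegal
(1,4): no bracket -> illegal
(1,5): no bracket -> illegal
(1,7): no bracket -> illegal
(2,1): no bracket -> illegal
(2,3): no bracket -> illegal
(2,4): flips 3 -> legal
(2,6): no bracket -> illegal
(2,7): no bracket -> illegal
(3,1): no bracket -> illegal
(3,5): flips 1 -> legal
(3,6): no bracket -> illegal
(4,1): no bracket -> illegal
(4,2): flips 1 -> legal
(4,5): no bracket -> illegal
(4,6): flips 1 -> legal
(5,1): no bracket -> illegal
(5,6): no bracket -> illegal
(6,1): no bracket -> illegal
(6,2): no bracket -> illegal
(6,3): flips 2 -> legal
(6,5): flips 2 -> legal
(6,6): flips 2 -> legal
W mobility = 9

Answer: B=7 W=9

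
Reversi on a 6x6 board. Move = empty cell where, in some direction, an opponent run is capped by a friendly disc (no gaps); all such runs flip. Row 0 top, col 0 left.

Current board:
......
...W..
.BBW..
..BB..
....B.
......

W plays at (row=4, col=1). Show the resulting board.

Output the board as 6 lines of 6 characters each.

Answer: ......
...W..
.BBW..
..WB..
.W..B.
......

Derivation:
Place W at (4,1); scan 8 dirs for brackets.
Dir NW: first cell '.' (not opp) -> no flip
Dir N: first cell '.' (not opp) -> no flip
Dir NE: opp run (3,2) capped by W -> flip
Dir W: first cell '.' (not opp) -> no flip
Dir E: first cell '.' (not opp) -> no flip
Dir SW: first cell '.' (not opp) -> no flip
Dir S: first cell '.' (not opp) -> no flip
Dir SE: first cell '.' (not opp) -> no flip
All flips: (3,2)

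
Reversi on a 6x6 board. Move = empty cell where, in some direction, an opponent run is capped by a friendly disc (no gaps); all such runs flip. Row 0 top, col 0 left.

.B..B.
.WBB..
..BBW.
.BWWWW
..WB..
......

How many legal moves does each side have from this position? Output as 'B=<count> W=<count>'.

Answer: B=9 W=10

Derivation:
-- B to move --
(0,0): flips 1 -> legal
(0,2): no bracket -> illegal
(1,0): flips 1 -> legal
(1,4): no bracket -> illegal
(1,5): no bracket -> illegal
(2,0): no bracket -> illegal
(2,1): flips 2 -> legal
(2,5): flips 2 -> legal
(4,1): flips 2 -> legal
(4,4): flips 1 -> legal
(4,5): flips 1 -> legal
(5,1): no bracket -> illegal
(5,2): flips 2 -> legal
(5,3): flips 1 -> legal
B mobility = 9
-- W to move --
(0,0): no bracket -> illegal
(0,2): flips 3 -> legal
(0,3): flips 2 -> legal
(0,5): no bracket -> illegal
(1,0): no bracket -> illegal
(1,4): flips 3 -> legal
(1,5): no bracket -> illegal
(2,0): flips 1 -> legal
(2,1): flips 2 -> legal
(3,0): flips 1 -> legal
(4,0): no bracket -> illegal
(4,1): no bracket -> illegal
(4,4): flips 1 -> legal
(5,2): flips 1 -> legal
(5,3): flips 1 -> legal
(5,4): flips 1 -> legal
W mobility = 10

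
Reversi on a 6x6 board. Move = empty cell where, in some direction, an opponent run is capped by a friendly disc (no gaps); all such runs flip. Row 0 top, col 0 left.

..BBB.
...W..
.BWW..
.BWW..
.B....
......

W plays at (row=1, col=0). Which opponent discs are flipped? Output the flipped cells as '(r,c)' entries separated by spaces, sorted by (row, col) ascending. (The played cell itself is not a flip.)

Dir NW: edge -> no flip
Dir N: first cell '.' (not opp) -> no flip
Dir NE: first cell '.' (not opp) -> no flip
Dir W: edge -> no flip
Dir E: first cell '.' (not opp) -> no flip
Dir SW: edge -> no flip
Dir S: first cell '.' (not opp) -> no flip
Dir SE: opp run (2,1) capped by W -> flip

Answer: (2,1)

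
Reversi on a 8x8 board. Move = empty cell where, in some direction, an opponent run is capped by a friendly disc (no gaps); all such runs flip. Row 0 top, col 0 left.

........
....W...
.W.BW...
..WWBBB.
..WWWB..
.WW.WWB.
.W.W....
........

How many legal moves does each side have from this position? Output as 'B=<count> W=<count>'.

Answer: B=11 W=8

Derivation:
-- B to move --
(0,3): no bracket -> illegal
(0,4): flips 2 -> legal
(0,5): flips 1 -> legal
(1,0): no bracket -> illegal
(1,1): no bracket -> illegal
(1,2): no bracket -> illegal
(1,3): flips 1 -> legal
(1,5): no bracket -> illegal
(2,0): no bracket -> illegal
(2,2): no bracket -> illegal
(2,5): flips 1 -> legal
(3,0): no bracket -> illegal
(3,1): flips 2 -> legal
(4,0): no bracket -> illegal
(4,1): flips 4 -> legal
(4,6): no bracket -> illegal
(5,0): no bracket -> illegal
(5,3): flips 5 -> legal
(6,0): no bracket -> illegal
(6,2): no bracket -> illegal
(6,4): flips 2 -> legal
(6,5): flips 1 -> legal
(6,6): no bracket -> illegal
(7,0): flips 3 -> legal
(7,1): no bracket -> illegal
(7,2): flips 2 -> legal
(7,3): no bracket -> illegal
(7,4): no bracket -> illegal
B mobility = 11
-- W to move --
(1,2): no bracket -> illegal
(1,3): flips 1 -> legal
(2,2): flips 1 -> legal
(2,5): flips 3 -> legal
(2,6): flips 1 -> legal
(2,7): flips 2 -> legal
(3,7): flips 3 -> legal
(4,6): flips 2 -> legal
(4,7): no bracket -> illegal
(5,7): flips 1 -> legal
(6,5): no bracket -> illegal
(6,6): no bracket -> illegal
(6,7): no bracket -> illegal
W mobility = 8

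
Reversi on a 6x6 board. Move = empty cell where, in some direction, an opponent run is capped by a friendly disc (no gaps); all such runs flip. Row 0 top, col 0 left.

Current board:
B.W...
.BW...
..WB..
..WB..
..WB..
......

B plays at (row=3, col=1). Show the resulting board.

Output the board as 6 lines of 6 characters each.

Place B at (3,1); scan 8 dirs for brackets.
Dir NW: first cell '.' (not opp) -> no flip
Dir N: first cell '.' (not opp) -> no flip
Dir NE: opp run (2,2), next='.' -> no flip
Dir W: first cell '.' (not opp) -> no flip
Dir E: opp run (3,2) capped by B -> flip
Dir SW: first cell '.' (not opp) -> no flip
Dir S: first cell '.' (not opp) -> no flip
Dir SE: opp run (4,2), next='.' -> no flip
All flips: (3,2)

Answer: B.W...
.BW...
..WB..
.BBB..
..WB..
......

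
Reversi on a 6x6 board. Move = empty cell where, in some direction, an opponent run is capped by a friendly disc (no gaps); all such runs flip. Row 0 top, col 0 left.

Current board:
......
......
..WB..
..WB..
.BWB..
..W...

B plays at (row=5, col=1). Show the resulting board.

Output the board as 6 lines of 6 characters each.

Place B at (5,1); scan 8 dirs for brackets.
Dir NW: first cell '.' (not opp) -> no flip
Dir N: first cell 'B' (not opp) -> no flip
Dir NE: opp run (4,2) capped by B -> flip
Dir W: first cell '.' (not opp) -> no flip
Dir E: opp run (5,2), next='.' -> no flip
Dir SW: edge -> no flip
Dir S: edge -> no flip
Dir SE: edge -> no flip
All flips: (4,2)

Answer: ......
......
..WB..
..WB..
.BBB..
.BW...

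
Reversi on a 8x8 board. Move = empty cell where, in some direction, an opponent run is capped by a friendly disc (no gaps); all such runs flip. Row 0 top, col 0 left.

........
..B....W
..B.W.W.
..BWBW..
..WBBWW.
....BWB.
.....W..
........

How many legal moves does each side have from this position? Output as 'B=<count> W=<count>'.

-- B to move --
(0,6): no bracket -> illegal
(0,7): no bracket -> illegal
(1,3): no bracket -> illegal
(1,4): flips 1 -> legal
(1,5): no bracket -> illegal
(1,6): no bracket -> illegal
(2,3): flips 1 -> legal
(2,5): no bracket -> illegal
(2,7): no bracket -> illegal
(3,1): no bracket -> illegal
(3,6): flips 3 -> legal
(3,7): no bracket -> illegal
(4,1): flips 1 -> legal
(4,7): flips 2 -> legal
(5,1): no bracket -> illegal
(5,2): flips 1 -> legal
(5,3): no bracket -> illegal
(5,7): no bracket -> illegal
(6,4): no bracket -> illegal
(6,6): flips 1 -> legal
(7,4): flips 1 -> legal
(7,5): no bracket -> illegal
(7,6): flips 1 -> legal
B mobility = 9
-- W to move --
(0,1): no bracket -> illegal
(0,2): flips 3 -> legal
(0,3): no bracket -> illegal
(1,1): flips 1 -> legal
(1,3): no bracket -> illegal
(2,1): flips 3 -> legal
(2,3): flips 1 -> legal
(2,5): no bracket -> illegal
(3,1): flips 1 -> legal
(4,1): no bracket -> illegal
(4,7): flips 1 -> legal
(5,2): no bracket -> illegal
(5,3): flips 3 -> legal
(5,7): flips 1 -> legal
(6,3): flips 1 -> legal
(6,4): flips 3 -> legal
(6,6): flips 1 -> legal
(6,7): flips 1 -> legal
W mobility = 12

Answer: B=9 W=12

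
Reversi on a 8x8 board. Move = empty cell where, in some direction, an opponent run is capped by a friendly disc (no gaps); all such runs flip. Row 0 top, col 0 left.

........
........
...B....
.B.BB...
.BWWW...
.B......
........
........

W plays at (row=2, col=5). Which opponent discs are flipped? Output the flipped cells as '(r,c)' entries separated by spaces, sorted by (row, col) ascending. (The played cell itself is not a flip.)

Dir NW: first cell '.' (not opp) -> no flip
Dir N: first cell '.' (not opp) -> no flip
Dir NE: first cell '.' (not opp) -> no flip
Dir W: first cell '.' (not opp) -> no flip
Dir E: first cell '.' (not opp) -> no flip
Dir SW: opp run (3,4) capped by W -> flip
Dir S: first cell '.' (not opp) -> no flip
Dir SE: first cell '.' (not opp) -> no flip

Answer: (3,4)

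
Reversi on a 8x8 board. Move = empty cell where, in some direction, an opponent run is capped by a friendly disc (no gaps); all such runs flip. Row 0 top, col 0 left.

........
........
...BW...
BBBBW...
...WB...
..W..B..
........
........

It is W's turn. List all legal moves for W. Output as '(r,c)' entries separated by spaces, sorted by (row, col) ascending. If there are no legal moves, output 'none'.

(1,2): flips 1 -> legal
(1,3): flips 2 -> legal
(1,4): no bracket -> illegal
(2,0): no bracket -> illegal
(2,1): flips 1 -> legal
(2,2): flips 1 -> legal
(3,5): no bracket -> illegal
(4,0): no bracket -> illegal
(4,1): no bracket -> illegal
(4,2): flips 1 -> legal
(4,5): flips 1 -> legal
(4,6): no bracket -> illegal
(5,3): no bracket -> illegal
(5,4): flips 1 -> legal
(5,6): no bracket -> illegal
(6,4): no bracket -> illegal
(6,5): no bracket -> illegal
(6,6): no bracket -> illegal

Answer: (1,2) (1,3) (2,1) (2,2) (4,2) (4,5) (5,4)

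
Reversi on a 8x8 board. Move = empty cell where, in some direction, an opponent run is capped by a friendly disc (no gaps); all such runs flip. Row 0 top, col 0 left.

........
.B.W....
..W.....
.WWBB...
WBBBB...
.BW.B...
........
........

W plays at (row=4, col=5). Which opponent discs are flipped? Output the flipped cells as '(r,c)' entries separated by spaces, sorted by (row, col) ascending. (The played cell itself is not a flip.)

Answer: (4,1) (4,2) (4,3) (4,4)

Derivation:
Dir NW: opp run (3,4), next='.' -> no flip
Dir N: first cell '.' (not opp) -> no flip
Dir NE: first cell '.' (not opp) -> no flip
Dir W: opp run (4,4) (4,3) (4,2) (4,1) capped by W -> flip
Dir E: first cell '.' (not opp) -> no flip
Dir SW: opp run (5,4), next='.' -> no flip
Dir S: first cell '.' (not opp) -> no flip
Dir SE: first cell '.' (not opp) -> no flip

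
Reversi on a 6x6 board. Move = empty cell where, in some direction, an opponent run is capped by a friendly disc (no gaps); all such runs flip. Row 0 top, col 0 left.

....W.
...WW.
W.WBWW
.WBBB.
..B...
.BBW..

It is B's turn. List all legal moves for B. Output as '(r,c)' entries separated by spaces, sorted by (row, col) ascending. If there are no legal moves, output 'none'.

(0,2): no bracket -> illegal
(0,3): flips 1 -> legal
(0,5): flips 1 -> legal
(1,0): no bracket -> illegal
(1,1): flips 1 -> legal
(1,2): flips 1 -> legal
(1,5): flips 1 -> legal
(2,1): flips 1 -> legal
(3,0): flips 1 -> legal
(3,5): no bracket -> illegal
(4,0): no bracket -> illegal
(4,1): no bracket -> illegal
(4,3): no bracket -> illegal
(4,4): no bracket -> illegal
(5,4): flips 1 -> legal

Answer: (0,3) (0,5) (1,1) (1,2) (1,5) (2,1) (3,0) (5,4)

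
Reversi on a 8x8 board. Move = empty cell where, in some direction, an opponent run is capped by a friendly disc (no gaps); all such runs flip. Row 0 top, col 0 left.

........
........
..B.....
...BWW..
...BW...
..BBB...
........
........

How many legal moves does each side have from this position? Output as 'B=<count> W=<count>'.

Answer: B=6 W=6

Derivation:
-- B to move --
(2,3): no bracket -> illegal
(2,4): flips 2 -> legal
(2,5): flips 1 -> legal
(2,6): flips 2 -> legal
(3,6): flips 2 -> legal
(4,5): flips 1 -> legal
(4,6): no bracket -> illegal
(5,5): flips 1 -> legal
B mobility = 6
-- W to move --
(1,1): flips 2 -> legal
(1,2): no bracket -> illegal
(1,3): no bracket -> illegal
(2,1): no bracket -> illegal
(2,3): no bracket -> illegal
(2,4): no bracket -> illegal
(3,1): no bracket -> illegal
(3,2): flips 1 -> legal
(4,1): no bracket -> illegal
(4,2): flips 1 -> legal
(4,5): no bracket -> illegal
(5,1): no bracket -> illegal
(5,5): no bracket -> illegal
(6,1): flips 2 -> legal
(6,2): flips 1 -> legal
(6,3): no bracket -> illegal
(6,4): flips 1 -> legal
(6,5): no bracket -> illegal
W mobility = 6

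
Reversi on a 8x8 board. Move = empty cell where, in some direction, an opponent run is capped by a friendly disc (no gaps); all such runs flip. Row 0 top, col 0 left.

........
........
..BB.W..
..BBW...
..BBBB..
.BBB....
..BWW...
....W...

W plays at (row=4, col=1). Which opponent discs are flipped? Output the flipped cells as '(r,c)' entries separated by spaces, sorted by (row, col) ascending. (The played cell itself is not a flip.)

Answer: (5,2)

Derivation:
Dir NW: first cell '.' (not opp) -> no flip
Dir N: first cell '.' (not opp) -> no flip
Dir NE: opp run (3,2) (2,3), next='.' -> no flip
Dir W: first cell '.' (not opp) -> no flip
Dir E: opp run (4,2) (4,3) (4,4) (4,5), next='.' -> no flip
Dir SW: first cell '.' (not opp) -> no flip
Dir S: opp run (5,1), next='.' -> no flip
Dir SE: opp run (5,2) capped by W -> flip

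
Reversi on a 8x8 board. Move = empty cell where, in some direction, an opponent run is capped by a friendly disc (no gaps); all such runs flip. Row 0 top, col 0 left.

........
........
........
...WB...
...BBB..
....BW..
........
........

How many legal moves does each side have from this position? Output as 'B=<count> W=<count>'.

-- B to move --
(2,2): flips 1 -> legal
(2,3): flips 1 -> legal
(2,4): no bracket -> illegal
(3,2): flips 1 -> legal
(4,2): no bracket -> illegal
(4,6): no bracket -> illegal
(5,6): flips 1 -> legal
(6,4): no bracket -> illegal
(6,5): flips 1 -> legal
(6,6): flips 1 -> legal
B mobility = 6
-- W to move --
(2,3): no bracket -> illegal
(2,4): no bracket -> illegal
(2,5): no bracket -> illegal
(3,2): no bracket -> illegal
(3,5): flips 2 -> legal
(3,6): no bracket -> illegal
(4,2): no bracket -> illegal
(4,6): no bracket -> illegal
(5,2): no bracket -> illegal
(5,3): flips 2 -> legal
(5,6): no bracket -> illegal
(6,3): no bracket -> illegal
(6,4): no bracket -> illegal
(6,5): no bracket -> illegal
W mobility = 2

Answer: B=6 W=2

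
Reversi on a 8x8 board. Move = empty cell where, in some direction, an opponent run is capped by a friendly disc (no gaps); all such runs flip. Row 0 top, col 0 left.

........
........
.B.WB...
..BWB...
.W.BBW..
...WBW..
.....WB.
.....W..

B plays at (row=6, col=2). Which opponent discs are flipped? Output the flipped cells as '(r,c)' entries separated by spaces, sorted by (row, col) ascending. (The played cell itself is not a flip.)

Dir NW: first cell '.' (not opp) -> no flip
Dir N: first cell '.' (not opp) -> no flip
Dir NE: opp run (5,3) capped by B -> flip
Dir W: first cell '.' (not opp) -> no flip
Dir E: first cell '.' (not opp) -> no flip
Dir SW: first cell '.' (not opp) -> no flip
Dir S: first cell '.' (not opp) -> no flip
Dir SE: first cell '.' (not opp) -> no flip

Answer: (5,3)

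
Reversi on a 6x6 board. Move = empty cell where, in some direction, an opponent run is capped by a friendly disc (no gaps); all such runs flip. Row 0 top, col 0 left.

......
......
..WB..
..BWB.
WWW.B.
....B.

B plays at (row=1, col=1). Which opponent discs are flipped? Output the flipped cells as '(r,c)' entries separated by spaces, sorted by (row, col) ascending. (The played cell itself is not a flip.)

Answer: (2,2) (3,3)

Derivation:
Dir NW: first cell '.' (not opp) -> no flip
Dir N: first cell '.' (not opp) -> no flip
Dir NE: first cell '.' (not opp) -> no flip
Dir W: first cell '.' (not opp) -> no flip
Dir E: first cell '.' (not opp) -> no flip
Dir SW: first cell '.' (not opp) -> no flip
Dir S: first cell '.' (not opp) -> no flip
Dir SE: opp run (2,2) (3,3) capped by B -> flip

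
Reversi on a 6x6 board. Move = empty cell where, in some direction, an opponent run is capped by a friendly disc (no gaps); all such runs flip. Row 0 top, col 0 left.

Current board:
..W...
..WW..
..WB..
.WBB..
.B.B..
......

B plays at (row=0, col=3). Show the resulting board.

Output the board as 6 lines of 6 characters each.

Place B at (0,3); scan 8 dirs for brackets.
Dir NW: edge -> no flip
Dir N: edge -> no flip
Dir NE: edge -> no flip
Dir W: opp run (0,2), next='.' -> no flip
Dir E: first cell '.' (not opp) -> no flip
Dir SW: opp run (1,2), next='.' -> no flip
Dir S: opp run (1,3) capped by B -> flip
Dir SE: first cell '.' (not opp) -> no flip
All flips: (1,3)

Answer: ..WB..
..WB..
..WB..
.WBB..
.B.B..
......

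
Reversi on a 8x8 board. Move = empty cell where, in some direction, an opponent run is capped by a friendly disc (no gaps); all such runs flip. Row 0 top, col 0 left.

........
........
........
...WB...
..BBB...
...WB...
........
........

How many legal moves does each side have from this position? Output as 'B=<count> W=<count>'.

Answer: B=8 W=4

Derivation:
-- B to move --
(2,2): flips 1 -> legal
(2,3): flips 1 -> legal
(2,4): flips 1 -> legal
(3,2): flips 1 -> legal
(5,2): flips 1 -> legal
(6,2): flips 1 -> legal
(6,3): flips 1 -> legal
(6,4): flips 1 -> legal
B mobility = 8
-- W to move --
(2,3): no bracket -> illegal
(2,4): no bracket -> illegal
(2,5): no bracket -> illegal
(3,1): flips 1 -> legal
(3,2): no bracket -> illegal
(3,5): flips 2 -> legal
(4,1): no bracket -> illegal
(4,5): no bracket -> illegal
(5,1): flips 1 -> legal
(5,2): no bracket -> illegal
(5,5): flips 2 -> legal
(6,3): no bracket -> illegal
(6,4): no bracket -> illegal
(6,5): no bracket -> illegal
W mobility = 4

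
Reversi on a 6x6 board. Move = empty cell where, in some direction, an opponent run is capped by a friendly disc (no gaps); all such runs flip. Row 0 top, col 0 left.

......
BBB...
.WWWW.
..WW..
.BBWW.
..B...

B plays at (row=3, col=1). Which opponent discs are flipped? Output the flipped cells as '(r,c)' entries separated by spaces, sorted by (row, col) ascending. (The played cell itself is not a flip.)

Dir NW: first cell '.' (not opp) -> no flip
Dir N: opp run (2,1) capped by B -> flip
Dir NE: opp run (2,2), next='.' -> no flip
Dir W: first cell '.' (not opp) -> no flip
Dir E: opp run (3,2) (3,3), next='.' -> no flip
Dir SW: first cell '.' (not opp) -> no flip
Dir S: first cell 'B' (not opp) -> no flip
Dir SE: first cell 'B' (not opp) -> no flip

Answer: (2,1)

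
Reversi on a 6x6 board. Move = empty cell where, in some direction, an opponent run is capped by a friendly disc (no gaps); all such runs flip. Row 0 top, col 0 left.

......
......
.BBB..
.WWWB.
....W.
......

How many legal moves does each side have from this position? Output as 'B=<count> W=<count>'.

Answer: B=7 W=7

Derivation:
-- B to move --
(2,0): no bracket -> illegal
(2,4): no bracket -> illegal
(3,0): flips 3 -> legal
(3,5): no bracket -> illegal
(4,0): flips 1 -> legal
(4,1): flips 2 -> legal
(4,2): flips 1 -> legal
(4,3): flips 2 -> legal
(4,5): no bracket -> illegal
(5,3): no bracket -> illegal
(5,4): flips 1 -> legal
(5,5): flips 2 -> legal
B mobility = 7
-- W to move --
(1,0): flips 1 -> legal
(1,1): flips 2 -> legal
(1,2): flips 1 -> legal
(1,3): flips 2 -> legal
(1,4): flips 1 -> legal
(2,0): no bracket -> illegal
(2,4): flips 1 -> legal
(2,5): no bracket -> illegal
(3,0): no bracket -> illegal
(3,5): flips 1 -> legal
(4,3): no bracket -> illegal
(4,5): no bracket -> illegal
W mobility = 7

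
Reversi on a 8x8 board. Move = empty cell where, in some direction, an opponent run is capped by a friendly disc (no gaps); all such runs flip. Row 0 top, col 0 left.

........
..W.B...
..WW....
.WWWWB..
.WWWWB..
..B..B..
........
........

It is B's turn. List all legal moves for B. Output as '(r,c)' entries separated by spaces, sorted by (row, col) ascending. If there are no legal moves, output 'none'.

Answer: (0,1) (0,2) (1,1) (2,5) (3,0) (4,0) (5,0) (5,3)

Derivation:
(0,1): flips 3 -> legal
(0,2): flips 4 -> legal
(0,3): no bracket -> illegal
(1,1): flips 3 -> legal
(1,3): no bracket -> illegal
(2,0): no bracket -> illegal
(2,1): no bracket -> illegal
(2,4): no bracket -> illegal
(2,5): flips 2 -> legal
(3,0): flips 5 -> legal
(4,0): flips 4 -> legal
(5,0): flips 3 -> legal
(5,1): no bracket -> illegal
(5,3): flips 1 -> legal
(5,4): no bracket -> illegal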